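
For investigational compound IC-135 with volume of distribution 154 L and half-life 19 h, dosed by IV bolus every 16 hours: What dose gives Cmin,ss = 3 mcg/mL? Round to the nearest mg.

366 mg

τ/t½ = 16/19 ≈ 0.84211, so f = (1/2)^(16/19) ≈ 0.557829.
Cmin,ss = (D/Vd)·f/(1−f), so D = Cmin,ss·Vd·(1−f)/f.
D = 3 × 154 × (1−f)/f ≈ 3 × 154 × 0.79266 ≈ 366.21 mg.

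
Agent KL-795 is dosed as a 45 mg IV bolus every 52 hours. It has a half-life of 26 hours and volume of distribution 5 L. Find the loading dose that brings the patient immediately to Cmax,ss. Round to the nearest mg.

f = (1/2)^(52/26) ≈ 0.250000; accumulation ratio R = 1/(1−f) ≈ 1.33333.
Loading dose to hit Cmax,ss on first dose: D_load = D_maint·R ≈ 45 × 1.33333 ≈ 60.00 mg.

60 mg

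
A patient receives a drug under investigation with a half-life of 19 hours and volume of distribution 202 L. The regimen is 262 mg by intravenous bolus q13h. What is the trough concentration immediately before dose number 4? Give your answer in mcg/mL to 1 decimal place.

f = (1/2)^(τ/t½) = (1/2)^(13/19) ≈ 0.6223.
C₀ = D/Vd = 262/202 ≈ 1.297 mcg/mL.
Before the 4th dose, 3 doses have been given. Superposition: Cmin = C₀·(f + f² + … + f^3).
≈ 1.297 × (0.6223 + 0.3873 + 0.2410) ≈ 1.297 × 1.2506 ≈ 1.622 mcg/mL.

1.6 mcg/mL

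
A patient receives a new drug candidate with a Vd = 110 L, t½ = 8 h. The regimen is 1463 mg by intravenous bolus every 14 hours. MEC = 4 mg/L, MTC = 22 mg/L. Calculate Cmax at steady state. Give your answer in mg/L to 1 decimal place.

18.9 mg/L

Over one 14-h interval, 14/8 ≈ 1.75 half-lives elapse, leaving f ≈ 0.2973 of each dose.
At steady state, accumulation factor R = 1/(1 − e^(−kτ)) ≈ 1.4231.
Single-dose peak C₀ = D/Vd = 1463/110 ≈ 13.300 mg/L.
Cmax,ss = C₀/(1 − f) ≈ 13.300/0.7027 ≈ 18.927 mg/L.
Peak 18.9 mg/L vs MTC 22 mg/L: below toxic threshold.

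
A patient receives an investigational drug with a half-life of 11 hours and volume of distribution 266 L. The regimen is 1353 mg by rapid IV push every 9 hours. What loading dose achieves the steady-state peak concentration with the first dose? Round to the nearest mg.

f = (1/2)^(9/11) ≈ 0.567156; accumulation ratio R = 1/(1−f) ≈ 2.31030.
Loading dose to hit Cmax,ss on first dose: D_load = D_maint·R ≈ 1353 × 2.31030 ≈ 3125.84 mg.

3126 mg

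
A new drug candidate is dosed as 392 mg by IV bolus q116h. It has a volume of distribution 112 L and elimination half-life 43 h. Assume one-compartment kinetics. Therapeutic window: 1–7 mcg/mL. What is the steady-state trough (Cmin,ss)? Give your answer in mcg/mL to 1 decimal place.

0.6 mcg/mL

k = ln2/t½ = ln2/43 ≈ 0.016120 h⁻¹; fraction remaining f = e^(−kτ) = e^(−0.016120×116) ≈ 0.1541.
At steady state, accumulation factor R = 1/(1 − e^(−kτ)) ≈ 1.1822.
Single-dose peak C₀ = D/Vd = 392/112 ≈ 3.500 mcg/mL.
Cmax,ss = C₀/(1 − f) ≈ 3.500/0.8459 ≈ 4.138 mcg/mL.
One interval later, Cmin,ss = Cmax,ss·e^(−kτ) ≈ 4.138 × 0.1541 ≈ 0.638 mcg/mL.
Trough 0.6 mcg/mL vs MEC 1 mcg/mL: subtherapeutic.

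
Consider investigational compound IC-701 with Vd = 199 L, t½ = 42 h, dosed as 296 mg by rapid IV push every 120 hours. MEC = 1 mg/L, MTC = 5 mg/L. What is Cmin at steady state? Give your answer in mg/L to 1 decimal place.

0.2 mg/L

Over one 120-h interval, 120/42 ≈ 2.8571 half-lives elapse, leaving f ≈ 0.1380 of each dose.
At steady state, accumulation factor R = 1/(1 − e^(−kτ)) ≈ 1.1601.
Single-dose peak C₀ = D/Vd = 296/199 ≈ 1.487 mg/L.
Steady-state peak Cmax,ss = C₀·R ≈ 1.487 × 1.1601 ≈ 1.725 mg/L.
One interval later, Cmin,ss = Cmax,ss·e^(−kτ) ≈ 1.725 × 0.1380 ≈ 0.238 mg/L.
Trough 0.2 mg/L vs MEC 1 mg/L: subtherapeutic.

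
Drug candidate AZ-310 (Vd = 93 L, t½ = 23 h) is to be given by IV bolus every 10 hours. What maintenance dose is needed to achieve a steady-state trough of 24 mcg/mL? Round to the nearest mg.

τ/t½ = 10/23 ≈ 0.43478, so f = (1/2)^(10/23) ≈ 0.739805.
Cmin,ss = (D/Vd)·f/(1−f), so D = Cmin,ss·Vd·(1−f)/f.
D = 24 × 93 × (1−f)/f ≈ 24 × 93 × 0.35171 ≈ 785.02 mg.

785 mg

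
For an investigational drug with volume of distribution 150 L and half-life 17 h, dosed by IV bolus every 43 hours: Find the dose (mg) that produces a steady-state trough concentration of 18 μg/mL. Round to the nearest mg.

12888 mg

τ/t½ = 43/17 ≈ 2.5294, so f = (1/2)^(43/17) ≈ 0.173209.
Cmin,ss = (D/Vd)·f/(1−f), so D = Cmin,ss·Vd·(1−f)/f.
D = 18 × 150 × (1−f)/f ≈ 18 × 150 × 4.77337 ≈ 12888.10 mg.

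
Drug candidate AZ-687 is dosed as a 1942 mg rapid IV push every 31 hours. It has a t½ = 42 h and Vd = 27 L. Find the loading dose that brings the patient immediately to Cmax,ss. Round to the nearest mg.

f = (1/2)^(31/42) ≈ 0.599530; accumulation ratio R = 1/(1−f) ≈ 2.49707.
Loading dose to hit Cmax,ss on first dose: D_load = D_maint·R ≈ 1942 × 2.49707 ≈ 4849.31 mg.

4849 mg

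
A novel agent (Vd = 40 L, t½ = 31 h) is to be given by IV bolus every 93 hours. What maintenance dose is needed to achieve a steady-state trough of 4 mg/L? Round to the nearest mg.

τ/t½ = 93/31 ≈ 3, so f = (1/2)^(93/31) ≈ 0.125000.
Cmin,ss = (D/Vd)·f/(1−f), so D = Cmin,ss·Vd·(1−f)/f.
D = 4 × 40 × (1−f)/f ≈ 4 × 40 × 7.00000 ≈ 1120.00 mg.

1120 mg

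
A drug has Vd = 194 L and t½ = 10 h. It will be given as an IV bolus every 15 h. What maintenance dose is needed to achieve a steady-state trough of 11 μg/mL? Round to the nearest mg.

τ/t½ = 15/10 ≈ 1.5, so f = (1/2)^(15/10) ≈ 0.353553.
Cmin,ss = (D/Vd)·f/(1−f), so D = Cmin,ss·Vd·(1−f)/f.
D = 11 × 194 × (1−f)/f ≈ 11 × 194 × 1.82843 ≈ 3901.87 mg.

3902 mg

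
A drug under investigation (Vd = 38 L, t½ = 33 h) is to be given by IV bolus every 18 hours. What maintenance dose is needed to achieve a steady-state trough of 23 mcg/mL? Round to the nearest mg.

402 mg

τ/t½ = 18/33 ≈ 0.54545, so f = (1/2)^(18/33) ≈ 0.685175.
Cmin,ss = (D/Vd)·f/(1−f), so D = Cmin,ss·Vd·(1−f)/f.
D = 23 × 38 × (1−f)/f ≈ 23 × 38 × 0.45948 ≈ 401.59 mg.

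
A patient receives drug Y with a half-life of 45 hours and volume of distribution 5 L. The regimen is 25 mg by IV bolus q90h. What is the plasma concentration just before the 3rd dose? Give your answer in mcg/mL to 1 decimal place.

1.6 mcg/mL

f = (1/2)^(τ/t½) = (1/2)^(90/45) ≈ 0.2500.
C₀ = D/Vd = 25/5 ≈ 5.000 mcg/mL.
Before the 3rd dose, 2 doses have been given. Superposition: Cmin = C₀·(f + f²).
≈ 5.000 × (0.2500 + 0.0625) ≈ 5.000 × 0.3125 ≈ 1.562 mcg/mL.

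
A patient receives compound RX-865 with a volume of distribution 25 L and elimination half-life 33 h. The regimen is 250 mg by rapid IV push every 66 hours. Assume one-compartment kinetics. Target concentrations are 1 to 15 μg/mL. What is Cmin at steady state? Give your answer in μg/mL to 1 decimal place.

3.3 μg/mL

The dosing interval is 2 half-lives, so f = 2^(−2) = 0.25.
Accumulation ratio R = 1/(1 − f) = 1/0.75 = 4/3.
Single-dose peak C₀ = D/Vd = 250/25 = 10 μg/mL.
Steady-state peak Cmax,ss = C₀·R = 10 × 4/3 ≈ 13.333 μg/mL.
Steady-state trough Cmin,ss = Cmax,ss·f ≈ 13.333 × 0.25 ≈ 3.333 μg/mL.
Trough 3.3 μg/mL vs MEC 1 μg/mL: adequate.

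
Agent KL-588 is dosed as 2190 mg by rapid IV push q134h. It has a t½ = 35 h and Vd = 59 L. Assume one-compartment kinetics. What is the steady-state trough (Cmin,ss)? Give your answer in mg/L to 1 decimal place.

k = ln2/t½ = ln2/35 ≈ 0.019804 h⁻¹; fraction remaining f = e^(−kτ) = e^(−0.019804×134) ≈ 0.0704.
Each bolus raises the concentration by D/Vd = 2190/59 ≈ 37.119 mg/L.
Steady-state trough Cmin,ss = C₀·f/(1−f) ≈ 37.119 × 0.0704/0.9296 ≈ 2.811 mg/L.

2.8 mg/L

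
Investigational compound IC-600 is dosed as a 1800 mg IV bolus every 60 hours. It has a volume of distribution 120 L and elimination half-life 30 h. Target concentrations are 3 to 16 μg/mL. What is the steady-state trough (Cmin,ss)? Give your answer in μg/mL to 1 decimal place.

τ = 60 h = 2 half-lives, so f = (1/2)^2 = 0.25.
At steady state, R = 1/(1 − 0.25) = 4/3.
Single-dose peak C₀ = D/Vd = 1800/120 = 15 μg/mL.
Steady-state peak Cmax,ss = C₀·R = 15 × 4/3 ≈ 20.000 μg/mL.
Steady-state trough Cmin,ss = Cmax,ss·f ≈ 20.000 × 0.25 ≈ 5.000 μg/mL.
Trough 5.0 μg/mL vs MEC 3 μg/mL: adequate.

5.0 μg/mL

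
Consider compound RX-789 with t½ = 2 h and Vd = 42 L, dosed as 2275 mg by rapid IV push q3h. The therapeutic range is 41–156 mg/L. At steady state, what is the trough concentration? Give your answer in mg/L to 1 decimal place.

τ/t½ = 3/2 ≈ 1.5, so fraction remaining f = (1/2)^(3/2) ≈ 0.3536.
Accumulation ratio R = 1/(1 − f) ≈ 1/0.6464 ≈ 1.5470.
Single-dose peak C₀ = D/Vd = 2275/42 ≈ 54.167 mg/L.
Steady-state peak Cmax,ss = C₀·R ≈ 54.167 × 1.5470 ≈ 83.796 mg/L.
One interval later, Cmin,ss = Cmax,ss·e^(−kτ) ≈ 83.796 × 0.3536 ≈ 29.630 mg/L.
Trough 29.6 mg/L vs MEC 41 mg/L: subtherapeutic.

29.6 mg/L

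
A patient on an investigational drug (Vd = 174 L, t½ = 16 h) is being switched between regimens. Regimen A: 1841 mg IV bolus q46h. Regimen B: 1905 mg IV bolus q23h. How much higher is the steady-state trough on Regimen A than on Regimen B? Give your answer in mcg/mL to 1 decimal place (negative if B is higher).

-4.7 mcg/mL

Regimen A: f = (1/2)^(46/16) ≈ 0.1363; Cmin,ss = (1841/174)·f/(1−f) ≈ 1.670 mcg/mL.
Regimen B: f = (1/2)^(23/16) ≈ 0.3692; Cmin,ss = (1905/174)·f/(1−f) ≈ 6.408 mcg/mL.
Difference ≈ 1.670 − 6.408 ≈ -4.738 mcg/mL.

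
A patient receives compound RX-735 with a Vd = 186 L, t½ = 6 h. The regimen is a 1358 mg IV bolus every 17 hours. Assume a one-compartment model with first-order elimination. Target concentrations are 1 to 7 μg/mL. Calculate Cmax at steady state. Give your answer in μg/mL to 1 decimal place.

τ/t½ = 17/6 ≈ 2.8333, so fraction remaining f = (1/2)^(17/6) ≈ 0.1403.
Accumulation ratio R = 1/(1 − f) ≈ 1/0.8597 ≈ 1.1632.
Single-dose peak C₀ = D/Vd = 1358/186 ≈ 7.301 μg/mL.
Steady-state peak Cmax,ss = C₀·R ≈ 7.301 × 1.1632 ≈ 8.493 μg/mL.
Peak 8.5 μg/mL vs MTC 7 μg/mL: exceeds toxic threshold.

8.5 μg/mL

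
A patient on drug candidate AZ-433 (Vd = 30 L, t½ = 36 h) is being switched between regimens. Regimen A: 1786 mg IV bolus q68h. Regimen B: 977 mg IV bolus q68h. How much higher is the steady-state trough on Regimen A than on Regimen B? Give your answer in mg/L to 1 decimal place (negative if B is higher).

10.0 mg/L

Regimen A: f = (1/2)^(68/36) ≈ 0.2700; Cmin,ss = (1786/30)·f/(1−f) ≈ 22.019 mg/L.
Regimen B: f = (1/2)^(68/36) ≈ 0.2700; Cmin,ss = (977/30)·f/(1−f) ≈ 12.045 mg/L.
Difference ≈ 22.019 − 12.045 ≈ 9.974 mg/L.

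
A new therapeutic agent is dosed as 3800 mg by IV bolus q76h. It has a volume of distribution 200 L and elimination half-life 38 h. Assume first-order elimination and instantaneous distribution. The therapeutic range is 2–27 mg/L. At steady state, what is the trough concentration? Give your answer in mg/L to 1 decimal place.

6.3 mg/L

The dosing interval is 2 half-lives, so f = 2^(−2) = 0.25.
Accumulation ratio R = 1/(1 − f) = 1/0.75 = 4/3.
Single-dose peak C₀ = D/Vd = 3800/200 = 19 mg/L.
Steady-state peak Cmax,ss = C₀·R = 19 × 4/3 ≈ 25.333 mg/L.
Steady-state trough Cmin,ss = Cmax,ss·f ≈ 25.333 × 0.25 ≈ 6.333 mg/L.
Trough 6.3 mg/L vs MEC 2 mg/L: adequate.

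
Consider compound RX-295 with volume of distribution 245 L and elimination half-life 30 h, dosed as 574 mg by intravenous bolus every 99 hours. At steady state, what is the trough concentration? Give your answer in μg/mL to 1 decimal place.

0.3 μg/mL

k = ln2/t½ = ln2/30 ≈ 0.023105 h⁻¹; fraction remaining f = e^(−kτ) = e^(−0.023105×99) ≈ 0.1015.
Accumulation ratio R = 1/(1 − f) ≈ 1/0.8985 ≈ 1.1130.
Single-dose peak C₀ = D/Vd = 574/245 ≈ 2.343 μg/mL.
Steady-state peak Cmax,ss = C₀·R ≈ 2.343 × 1.1130 ≈ 2.608 μg/mL.
Steady-state trough Cmin,ss = Cmax,ss·f ≈ 2.608 × 0.1015 ≈ 0.265 μg/mL.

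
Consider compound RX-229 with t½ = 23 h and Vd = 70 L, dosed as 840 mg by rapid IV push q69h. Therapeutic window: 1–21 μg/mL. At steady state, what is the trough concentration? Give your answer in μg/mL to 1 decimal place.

The dosing interval is 3 half-lives, so f = 2^(−3) = 0.125.
At steady state, R = 1/(1 − 0.125) = 8/7.
Single-dose peak C₀ = D/Vd = 840/70 = 12 μg/mL.
Steady-state peak Cmax,ss = C₀·R = 12 × 8/7 ≈ 13.714 μg/mL.
Steady-state trough Cmin,ss = Cmax,ss·f ≈ 13.714 × 0.125 ≈ 1.714 μg/mL.
Trough 1.7 μg/mL vs MEC 1 μg/mL: adequate.

1.7 μg/mL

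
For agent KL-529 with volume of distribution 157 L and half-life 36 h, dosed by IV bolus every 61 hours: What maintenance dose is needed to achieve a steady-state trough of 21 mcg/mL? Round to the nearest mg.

7374 mg

τ/t½ = 61/36 ≈ 1.6944, so f = (1/2)^(61/36) ≈ 0.308974.
Cmin,ss = (D/Vd)·f/(1−f), so D = Cmin,ss·Vd·(1−f)/f.
D = 21 × 157 × (1−f)/f ≈ 21 × 157 × 2.23652 ≈ 7373.81 mg.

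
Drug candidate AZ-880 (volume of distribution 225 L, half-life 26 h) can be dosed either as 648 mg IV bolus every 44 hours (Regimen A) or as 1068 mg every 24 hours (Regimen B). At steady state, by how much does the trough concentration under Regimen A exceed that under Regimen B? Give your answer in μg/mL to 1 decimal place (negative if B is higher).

Regimen A: f = (1/2)^(44/26) ≈ 0.3094; Cmin,ss = (648/225)·f/(1−f) ≈ 1.290 μg/mL.
Regimen B: f = (1/2)^(24/26) ≈ 0.5274; Cmin,ss = (1068/225)·f/(1−f) ≈ 5.297 μg/mL.
Difference ≈ 1.290 − 5.297 ≈ -4.007 μg/mL.

-4.0 μg/mL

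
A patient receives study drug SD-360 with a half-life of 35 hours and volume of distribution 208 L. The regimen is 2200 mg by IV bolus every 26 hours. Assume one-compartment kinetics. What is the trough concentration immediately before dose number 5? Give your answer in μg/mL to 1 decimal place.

f = (1/2)^(τ/t½) = (1/2)^(26/35) ≈ 0.5976.
C₀ = D/Vd = 2200/208 ≈ 10.577 μg/mL.
Before the 5th dose, 4 doses have been given. Superposition: Cmin = C₀·(f + f² + … + f^4).
≈ 10.577 × (0.5976 + 0.3571 + 0.2134 + 0.1275) ≈ 10.577 × 1.2956 ≈ 13.704 μg/mL.

13.7 μg/mL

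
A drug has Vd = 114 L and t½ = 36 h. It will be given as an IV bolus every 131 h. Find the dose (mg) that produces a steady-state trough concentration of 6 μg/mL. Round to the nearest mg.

τ/t½ = 131/36 ≈ 3.6389, so f = (1/2)^(131/36) ≈ 0.080276.
Cmin,ss = (D/Vd)·f/(1−f), so D = Cmin,ss·Vd·(1−f)/f.
D = 6 × 114 × (1−f)/f ≈ 6 × 114 × 11.45702 ≈ 7836.60 mg.

7837 mg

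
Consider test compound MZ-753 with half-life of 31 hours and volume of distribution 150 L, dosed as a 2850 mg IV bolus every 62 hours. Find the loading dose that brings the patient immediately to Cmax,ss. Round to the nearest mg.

f = (1/2)^(62/31) ≈ 0.250000; accumulation ratio R = 1/(1−f) ≈ 1.33333.
Loading dose to hit Cmax,ss on first dose: D_load = D_maint·R ≈ 2850 × 1.33333 ≈ 3799.99 mg.

3800 mg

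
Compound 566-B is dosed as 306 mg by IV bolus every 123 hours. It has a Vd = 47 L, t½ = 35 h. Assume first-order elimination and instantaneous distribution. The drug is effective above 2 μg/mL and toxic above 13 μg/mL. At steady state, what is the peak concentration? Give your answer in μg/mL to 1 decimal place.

k = ln2/t½ = ln2/35 ≈ 0.019804 h⁻¹; fraction remaining f = e^(−kτ) = e^(−0.019804×123) ≈ 0.0875.
At steady state, accumulation factor R = 1/(1 − e^(−kτ)) ≈ 1.0959.
Each bolus raises the concentration by D/Vd = 306/47 ≈ 6.511 μg/mL.
Steady-state peak Cmax,ss = C₀·R ≈ 6.511 × 1.0959 ≈ 7.135 μg/mL.
Peak 7.1 μg/mL vs MTC 13 μg/mL: below toxic threshold.

7.1 μg/mL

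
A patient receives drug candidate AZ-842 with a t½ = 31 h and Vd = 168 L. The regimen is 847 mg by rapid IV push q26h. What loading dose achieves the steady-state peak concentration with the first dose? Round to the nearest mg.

1921 mg

f = (1/2)^(26/31) ≈ 0.559143; accumulation ratio R = 1/(1−f) ≈ 2.26831.
Loading dose to hit Cmax,ss on first dose: D_load = D_maint·R ≈ 847 × 2.26831 ≈ 1921.26 mg.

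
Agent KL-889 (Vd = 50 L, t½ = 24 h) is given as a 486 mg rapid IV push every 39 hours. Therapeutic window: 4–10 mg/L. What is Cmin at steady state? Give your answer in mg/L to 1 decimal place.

Over one 39-h interval, 39/24 ≈ 1.625 half-lives elapse, leaving f ≈ 0.3242 of each dose.
Accumulation ratio R = 1/(1 − f) ≈ 1/0.6758 ≈ 1.4797.
Each bolus raises the concentration by D/Vd = 486/50 ≈ 9.720 mg/L.
Steady-state peak Cmax,ss = C₀·R ≈ 9.720 × 1.4797 ≈ 14.383 mg/L.
Steady-state trough Cmin,ss = Cmax,ss·f ≈ 14.383 × 0.3242 ≈ 4.663 mg/L.
Trough 4.7 mg/L vs MEC 4 mg/L: adequate.

4.7 mg/L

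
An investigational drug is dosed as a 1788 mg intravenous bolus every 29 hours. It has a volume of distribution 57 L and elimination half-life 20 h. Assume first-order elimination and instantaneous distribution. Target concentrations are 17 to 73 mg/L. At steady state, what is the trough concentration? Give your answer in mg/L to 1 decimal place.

18.1 mg/L

τ/t½ = 29/20 ≈ 1.45, so fraction remaining f = (1/2)^(29/20) ≈ 0.3660.
Accumulation ratio R = 1/(1 − f) ≈ 1/0.6340 ≈ 1.5773.
Single-dose peak C₀ = D/Vd = 1788/57 ≈ 31.368 mg/L.
Cmax,ss = C₀/(1 − f) ≈ 31.368/0.6340 ≈ 49.476 mg/L.
One interval later, Cmin,ss = Cmax,ss·e^(−kτ) ≈ 49.476 × 0.3660 ≈ 18.108 mg/L.
Trough 18.1 mg/L vs MEC 17 mg/L: adequate.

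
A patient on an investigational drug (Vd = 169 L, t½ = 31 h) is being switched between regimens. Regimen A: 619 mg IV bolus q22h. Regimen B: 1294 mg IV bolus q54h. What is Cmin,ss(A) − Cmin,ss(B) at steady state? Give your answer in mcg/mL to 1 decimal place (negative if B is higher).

Regimen A: f = (1/2)^(22/31) ≈ 0.6115; Cmin,ss = (619/169)·f/(1−f) ≈ 5.765 mcg/mL.
Regimen B: f = (1/2)^(54/31) ≈ 0.2990; Cmin,ss = (1294/169)·f/(1−f) ≈ 3.266 mcg/mL.
Difference ≈ 5.765 − 3.266 ≈ 2.499 mcg/mL.

2.5 mcg/mL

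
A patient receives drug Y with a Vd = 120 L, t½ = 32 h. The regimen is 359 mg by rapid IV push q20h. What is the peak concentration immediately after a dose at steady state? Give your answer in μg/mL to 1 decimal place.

8.5 μg/mL

τ/t½ = 20/32 ≈ 0.625, so fraction remaining f = (1/2)^(20/32) ≈ 0.6484.
Accumulation ratio R = 1/(1 − f) ≈ 1/0.3516 ≈ 2.8441.
Each bolus raises the concentration by D/Vd = 359/120 ≈ 2.992 μg/mL.
Steady-state peak Cmax,ss = C₀·R ≈ 2.992 × 2.8441 ≈ 8.510 μg/mL.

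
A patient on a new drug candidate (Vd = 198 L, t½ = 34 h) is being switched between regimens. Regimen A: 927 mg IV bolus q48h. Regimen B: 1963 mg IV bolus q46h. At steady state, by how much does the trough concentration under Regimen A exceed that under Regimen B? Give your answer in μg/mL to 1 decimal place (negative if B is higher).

Regimen A: f = (1/2)^(48/34) ≈ 0.3759; Cmin,ss = (927/198)·f/(1−f) ≈ 2.820 μg/mL.
Regimen B: f = (1/2)^(46/34) ≈ 0.3915; Cmin,ss = (1963/198)·f/(1−f) ≈ 6.379 μg/mL.
Difference ≈ 2.820 − 6.379 ≈ -3.559 μg/mL.

-3.6 μg/mL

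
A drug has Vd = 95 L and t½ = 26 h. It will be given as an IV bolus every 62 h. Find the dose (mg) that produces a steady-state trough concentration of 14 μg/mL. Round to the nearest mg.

τ/t½ = 62/26 ≈ 2.3846, so f = (1/2)^(62/26) ≈ 0.191496.
Cmin,ss = (D/Vd)·f/(1−f), so D = Cmin,ss·Vd·(1−f)/f.
D = 14 × 95 × (1−f)/f ≈ 14 × 95 × 4.22204 ≈ 5615.31 mg.

5615 mg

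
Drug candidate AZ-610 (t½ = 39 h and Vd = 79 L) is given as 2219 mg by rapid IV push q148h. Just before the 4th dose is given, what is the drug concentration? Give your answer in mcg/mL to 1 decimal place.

2.2 mcg/mL

f = (1/2)^(τ/t½) = (1/2)^(148/39) ≈ 0.0720.
C₀ = D/Vd = 2219/79 ≈ 28.089 mcg/mL.
Before the 4th dose, 3 doses have been given. Superposition: Cmin = C₀·(f + f² + … + f^3).
≈ 28.089 × (0.0720 + 0.0052 + 0.0004) ≈ 28.089 × 0.0776 ≈ 2.180 mcg/mL.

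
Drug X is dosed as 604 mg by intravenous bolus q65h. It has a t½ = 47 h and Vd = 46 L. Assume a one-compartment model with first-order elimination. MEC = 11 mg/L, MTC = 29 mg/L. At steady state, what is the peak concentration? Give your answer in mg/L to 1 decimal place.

Over one 65-h interval, 65/47 ≈ 1.383 half-lives elapse, leaving f ≈ 0.3834 of each dose.
Accumulation ratio R = 1/(1 − f) ≈ 1/0.6166 ≈ 1.6218.
Each bolus raises the concentration by D/Vd = 604/46 ≈ 13.130 mg/L.
Steady-state peak Cmax,ss = C₀·R ≈ 13.130 × 1.6218 ≈ 21.294 mg/L.
Peak 21.3 mg/L vs MTC 29 mg/L: below toxic threshold.

21.3 mg/L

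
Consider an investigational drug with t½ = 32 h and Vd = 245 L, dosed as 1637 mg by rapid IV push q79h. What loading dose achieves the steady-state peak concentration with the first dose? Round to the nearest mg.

1998 mg

f = (1/2)^(79/32) ≈ 0.180648; accumulation ratio R = 1/(1−f) ≈ 1.22048.
Loading dose to hit Cmax,ss on first dose: D_load = D_maint·R ≈ 1637 × 1.22048 ≈ 1997.93 mg.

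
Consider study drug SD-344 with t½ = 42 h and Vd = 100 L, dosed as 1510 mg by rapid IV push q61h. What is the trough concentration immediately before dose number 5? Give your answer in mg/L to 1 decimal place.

f = (1/2)^(τ/t½) = (1/2)^(61/42) ≈ 0.3654.
C₀ = D/Vd = 1510/100 ≈ 15.100 mg/L.
Before the 5th dose, 4 doses have been given. Superposition: Cmin = C₀·(f + f² + … + f^4).
≈ 15.100 × (0.3654 + 0.1335 + 0.0488 + 0.0178) ≈ 15.100 × 0.5655 ≈ 8.539 mg/L.

8.5 mg/L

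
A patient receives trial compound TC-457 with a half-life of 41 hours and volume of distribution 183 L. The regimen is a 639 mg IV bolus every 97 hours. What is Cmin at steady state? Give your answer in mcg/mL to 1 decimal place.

τ/t½ = 97/41 ≈ 2.3659, so fraction remaining f = (1/2)^(97/41) ≈ 0.1940.
Accumulation ratio R = 1/(1 − f) ≈ 1/0.8060 ≈ 1.2407.
Each bolus raises the concentration by D/Vd = 639/183 ≈ 3.492 mcg/mL.
Cmax,ss = C₀/(1 − f) ≈ 3.492/0.8060 ≈ 4.333 mcg/mL.
One interval later, Cmin,ss = Cmax,ss·e^(−kτ) ≈ 4.333 × 0.1940 ≈ 0.841 mcg/mL.

0.8 mcg/mL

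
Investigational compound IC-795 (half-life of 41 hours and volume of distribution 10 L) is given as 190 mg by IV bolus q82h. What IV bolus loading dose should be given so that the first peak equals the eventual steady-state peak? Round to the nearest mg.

253 mg

f = (1/2)^(82/41) ≈ 0.250000; accumulation ratio R = 1/(1−f) ≈ 1.33333.
Loading dose to hit Cmax,ss on first dose: D_load = D_maint·R ≈ 190 × 1.33333 ≈ 253.33 mg.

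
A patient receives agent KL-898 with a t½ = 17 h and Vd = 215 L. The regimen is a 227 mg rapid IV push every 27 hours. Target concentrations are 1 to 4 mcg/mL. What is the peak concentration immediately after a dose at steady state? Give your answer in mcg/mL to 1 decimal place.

Over one 27-h interval, 27/17 ≈ 1.5882 half-lives elapse, leaving f ≈ 0.3326 of each dose.
At steady state, accumulation factor R = 1/(1 − e^(−kτ)) ≈ 1.4984.
Each bolus raises the concentration by D/Vd = 227/215 ≈ 1.056 mcg/mL.
Cmax,ss = C₀/(1 − f) ≈ 1.056/0.6674 ≈ 1.582 mcg/mL.
Peak 1.6 mcg/mL vs MTC 4 mcg/mL: below toxic threshold.

1.6 mcg/mL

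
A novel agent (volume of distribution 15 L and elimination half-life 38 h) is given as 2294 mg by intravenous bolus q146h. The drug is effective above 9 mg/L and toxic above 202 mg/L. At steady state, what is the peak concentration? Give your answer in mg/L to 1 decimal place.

k = ln2/t½ = ln2/38 ≈ 0.018241 h⁻¹; fraction remaining f = e^(−kτ) = e^(−0.018241×146) ≈ 0.0697.
At steady state, accumulation factor R = 1/(1 − e^(−kτ)) ≈ 1.0749.
Each bolus raises the concentration by D/Vd = 2294/15 ≈ 152.933 mg/L.
Cmax,ss = C₀/(1 − f) ≈ 152.933/0.9303 ≈ 164.391 mg/L.
Peak 164.4 mg/L vs MTC 202 mg/L: below toxic threshold.

164.4 mg/L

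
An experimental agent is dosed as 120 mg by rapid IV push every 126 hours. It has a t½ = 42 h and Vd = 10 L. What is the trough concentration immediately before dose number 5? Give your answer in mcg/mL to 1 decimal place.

1.7 mcg/mL

f = (1/2)^(τ/t½) = (1/2)^(126/42) ≈ 0.1250.
C₀ = D/Vd = 120/10 ≈ 12.000 mcg/mL.
Before the 5th dose, 4 doses have been given. Superposition: Cmin = C₀·(f + f² + … + f^4).
≈ 12.000 × (0.1250 + 0.0156 + 0.0020 + 0.0002) ≈ 12.000 × 0.1428 ≈ 1.714 mcg/mL.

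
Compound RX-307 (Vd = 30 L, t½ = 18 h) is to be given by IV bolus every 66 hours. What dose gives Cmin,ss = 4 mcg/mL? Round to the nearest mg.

1404 mg

τ/t½ = 66/18 ≈ 3.6667, so f = (1/2)^(66/18) ≈ 0.078745.
Cmin,ss = (D/Vd)·f/(1−f), so D = Cmin,ss·Vd·(1−f)/f.
D = 4 × 30 × (1−f)/f ≈ 4 × 30 × 11.69922 ≈ 1403.91 mg.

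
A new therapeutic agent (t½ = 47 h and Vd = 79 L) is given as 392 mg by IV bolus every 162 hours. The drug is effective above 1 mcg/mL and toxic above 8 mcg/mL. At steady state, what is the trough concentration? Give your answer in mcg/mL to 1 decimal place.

k = ln2/t½ = ln2/47 ≈ 0.014748 h⁻¹; fraction remaining f = e^(−kτ) = e^(−0.014748×162) ≈ 0.0917.
Each bolus raises the concentration by D/Vd = 392/79 ≈ 4.962 mcg/mL.
Steady-state trough Cmin,ss = C₀·f/(1−f) ≈ 4.962 × 0.0917/0.9083 ≈ 0.501 mcg/mL.
Trough 0.5 mcg/mL vs MEC 1 mcg/mL: subtherapeutic.

0.5 mcg/mL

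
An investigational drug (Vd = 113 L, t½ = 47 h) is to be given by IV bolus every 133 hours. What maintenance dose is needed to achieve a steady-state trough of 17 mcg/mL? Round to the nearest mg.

τ/t½ = 133/47 ≈ 2.8298, so f = (1/2)^(133/47) ≈ 0.140653.
Cmin,ss = (D/Vd)·f/(1−f), so D = Cmin,ss·Vd·(1−f)/f.
D = 17 × 113 × (1−f)/f ≈ 17 × 113 × 6.10970 ≈ 11736.73 mg.

11737 mg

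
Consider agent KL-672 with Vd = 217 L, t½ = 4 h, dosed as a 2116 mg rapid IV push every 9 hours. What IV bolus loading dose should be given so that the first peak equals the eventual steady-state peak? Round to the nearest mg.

f = (1/2)^(9/4) ≈ 0.210224; accumulation ratio R = 1/(1−f) ≈ 1.26618.
Loading dose to hit Cmax,ss on first dose: D_load = D_maint·R ≈ 2116 × 1.26618 ≈ 2679.24 mg.

2679 mg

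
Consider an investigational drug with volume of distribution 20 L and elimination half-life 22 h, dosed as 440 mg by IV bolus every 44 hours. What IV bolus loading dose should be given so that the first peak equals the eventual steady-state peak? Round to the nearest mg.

f = (1/2)^(44/22) ≈ 0.250000; accumulation ratio R = 1/(1−f) ≈ 1.33333.
Loading dose to hit Cmax,ss on first dose: D_load = D_maint·R ≈ 440 × 1.33333 ≈ 586.67 mg.

587 mg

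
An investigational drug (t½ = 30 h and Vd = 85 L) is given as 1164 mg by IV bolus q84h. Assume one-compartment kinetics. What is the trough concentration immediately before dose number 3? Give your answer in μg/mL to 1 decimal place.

2.2 μg/mL

f = (1/2)^(τ/t½) = (1/2)^(84/30) ≈ 0.1436.
C₀ = D/Vd = 1164/85 ≈ 13.694 μg/mL.
Before the 3rd dose, 2 doses have been given. Superposition: Cmin = C₀·(f + f²).
≈ 13.694 × (0.1436 + 0.0206) ≈ 13.694 × 0.1642 ≈ 2.249 μg/mL.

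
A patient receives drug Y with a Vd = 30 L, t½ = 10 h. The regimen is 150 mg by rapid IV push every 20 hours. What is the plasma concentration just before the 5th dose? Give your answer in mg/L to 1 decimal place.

f = (1/2)^(τ/t½) = (1/2)^(20/10) ≈ 0.2500.
C₀ = D/Vd = 150/30 ≈ 5.000 mg/L.
Before the 5th dose, 4 doses have been given. Superposition: Cmin = C₀·(f + f² + … + f^4).
≈ 5.000 × (0.2500 + 0.0625 + 0.0156 + 0.0039) ≈ 5.000 × 0.3320 ≈ 1.660 mg/L.

1.7 mg/L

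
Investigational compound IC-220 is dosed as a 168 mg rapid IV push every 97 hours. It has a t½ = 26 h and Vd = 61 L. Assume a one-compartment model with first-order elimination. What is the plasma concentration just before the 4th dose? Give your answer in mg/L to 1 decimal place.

0.2 mg/L

f = (1/2)^(τ/t½) = (1/2)^(97/26) ≈ 0.0753.
C₀ = D/Vd = 168/61 ≈ 2.754 mg/L.
Before the 4th dose, 3 doses have been given. Superposition: Cmin = C₀·(f + f² + … + f^3).
≈ 2.754 × (0.0753 + 0.0057 + 0.0004) ≈ 2.754 × 0.0814 ≈ 0.224 mg/L.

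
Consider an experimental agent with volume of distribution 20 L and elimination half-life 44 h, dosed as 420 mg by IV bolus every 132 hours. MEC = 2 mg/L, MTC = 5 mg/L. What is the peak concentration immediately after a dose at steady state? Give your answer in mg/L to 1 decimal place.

24.0 mg/L

τ = 132 h = 3 half-lives, so f = (1/2)^3 = 0.125.
At steady state, R = 1/(1 − 0.125) = 8/7.
Single-dose peak C₀ = D/Vd = 420/20 = 21 mg/L.
Steady-state peak Cmax,ss = C₀·R = 21 × 8/7 ≈ 24.000 mg/L.
Peak 24.0 mg/L vs MTC 5 mg/L: exceeds toxic threshold.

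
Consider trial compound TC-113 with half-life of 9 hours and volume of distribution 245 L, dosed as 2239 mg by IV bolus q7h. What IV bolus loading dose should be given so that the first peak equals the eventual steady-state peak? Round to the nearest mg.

f = (1/2)^(7/9) ≈ 0.583265; accumulation ratio R = 1/(1−f) ≈ 2.39961.
Loading dose to hit Cmax,ss on first dose: D_load = D_maint·R ≈ 2239 × 2.39961 ≈ 5372.73 mg.

5373 mg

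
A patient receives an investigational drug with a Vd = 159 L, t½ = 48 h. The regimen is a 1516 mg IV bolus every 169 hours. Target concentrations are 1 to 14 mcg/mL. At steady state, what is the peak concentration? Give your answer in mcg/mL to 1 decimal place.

10.4 mcg/mL

Over one 169-h interval, 169/48 ≈ 3.5208 half-lives elapse, leaving f ≈ 0.0871 of each dose.
At steady state, accumulation factor R = 1/(1 − e^(−kτ)) ≈ 1.0954.
Single-dose peak C₀ = D/Vd = 1516/159 ≈ 9.535 mcg/mL.
Steady-state peak Cmax,ss = C₀·R ≈ 9.535 × 1.0954 ≈ 10.445 mcg/mL.
Peak 10.4 mcg/mL vs MTC 14 mcg/mL: below toxic threshold.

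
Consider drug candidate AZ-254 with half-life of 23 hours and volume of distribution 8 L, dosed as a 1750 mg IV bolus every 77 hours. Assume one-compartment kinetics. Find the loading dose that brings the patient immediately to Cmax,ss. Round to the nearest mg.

1941 mg

f = (1/2)^(77/23) ≈ 0.098221; accumulation ratio R = 1/(1−f) ≈ 1.10892.
Loading dose to hit Cmax,ss on first dose: D_load = D_maint·R ≈ 1750 × 1.10892 ≈ 1940.61 mg.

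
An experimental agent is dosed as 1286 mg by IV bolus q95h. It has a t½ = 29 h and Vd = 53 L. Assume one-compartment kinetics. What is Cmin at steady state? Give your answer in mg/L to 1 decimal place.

k = ln2/t½ = ln2/29 ≈ 0.023902 h⁻¹; fraction remaining f = e^(−kτ) = e^(−0.023902×95) ≈ 0.1032.
Single-dose peak C₀ = D/Vd = 1286/53 ≈ 24.264 mg/L.
Steady-state trough Cmin,ss = C₀·f/(1−f) ≈ 24.264 × 0.1032/0.8968 ≈ 2.792 mg/L.

2.8 mg/L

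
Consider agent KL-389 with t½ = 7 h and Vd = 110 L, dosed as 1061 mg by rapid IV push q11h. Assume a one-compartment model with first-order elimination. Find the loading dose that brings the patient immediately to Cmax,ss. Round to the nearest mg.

f = (1/2)^(11/7) ≈ 0.336475; accumulation ratio R = 1/(1−f) ≈ 1.50710.
Loading dose to hit Cmax,ss on first dose: D_load = D_maint·R ≈ 1061 × 1.50710 ≈ 1599.03 mg.

1599 mg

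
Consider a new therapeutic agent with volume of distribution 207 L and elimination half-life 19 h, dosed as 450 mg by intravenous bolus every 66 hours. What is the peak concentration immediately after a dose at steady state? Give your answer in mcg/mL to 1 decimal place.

Over one 66-h interval, 66/19 ≈ 3.4737 half-lives elapse, leaving f ≈ 0.0900 of each dose.
At steady state, accumulation factor R = 1/(1 − e^(−kτ)) ≈ 1.0989.
Each bolus raises the concentration by D/Vd = 450/207 ≈ 2.174 mcg/mL.
Cmax,ss = C₀/(1 − f) ≈ 2.174/0.9100 ≈ 2.389 mcg/mL.

2.4 mcg/mL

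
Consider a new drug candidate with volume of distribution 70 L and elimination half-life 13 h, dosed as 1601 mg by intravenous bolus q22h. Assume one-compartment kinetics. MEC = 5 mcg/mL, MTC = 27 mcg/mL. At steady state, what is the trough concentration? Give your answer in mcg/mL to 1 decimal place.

τ/t½ = 22/13 ≈ 1.6923, so fraction remaining f = (1/2)^(22/13) ≈ 0.3094.
Each bolus raises the concentration by D/Vd = 1601/70 ≈ 22.871 mcg/mL.
Steady-state trough Cmin,ss = C₀·f/(1−f) ≈ 22.871 × 0.3094/0.6906 ≈ 10.247 mcg/mL.
Trough 10.2 mcg/mL vs MEC 5 mcg/mL: adequate.

10.2 mcg/mL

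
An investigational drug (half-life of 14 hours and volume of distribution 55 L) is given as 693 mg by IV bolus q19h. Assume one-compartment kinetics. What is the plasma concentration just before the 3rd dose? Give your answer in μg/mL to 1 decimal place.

6.8 μg/mL

f = (1/2)^(τ/t½) = (1/2)^(19/14) ≈ 0.3904.
C₀ = D/Vd = 693/55 ≈ 12.600 μg/mL.
Before the 3rd dose, 2 doses have been given. Superposition: Cmin = C₀·(f + f²).
≈ 12.600 × (0.3904 + 0.1524) ≈ 12.600 × 0.5428 ≈ 6.839 μg/mL.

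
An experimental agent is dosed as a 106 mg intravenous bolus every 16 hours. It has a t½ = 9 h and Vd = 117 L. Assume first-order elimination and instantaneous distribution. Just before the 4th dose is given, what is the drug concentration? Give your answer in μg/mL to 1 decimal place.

0.4 μg/mL

f = (1/2)^(τ/t½) = (1/2)^(16/9) ≈ 0.2916.
C₀ = D/Vd = 106/117 ≈ 0.906 μg/mL.
Before the 4th dose, 3 doses have been given. Superposition: Cmin = C₀·(f + f² + … + f^3).
≈ 0.906 × (0.2916 + 0.0850 + 0.0248) ≈ 0.906 × 0.4014 ≈ 0.364 μg/mL.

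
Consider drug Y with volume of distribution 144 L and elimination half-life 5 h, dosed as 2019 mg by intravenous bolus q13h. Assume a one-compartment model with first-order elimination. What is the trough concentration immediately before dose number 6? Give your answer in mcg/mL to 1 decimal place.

2.8 mcg/mL

f = (1/2)^(τ/t½) = (1/2)^(13/5) ≈ 0.1649.
C₀ = D/Vd = 2019/144 ≈ 14.021 mcg/mL.
Before the 6th dose, 5 doses have been given. Superposition: Cmin = C₀·(f + f² + … + f^5).
≈ 14.021 × (0.1649 + 0.0272 + 0.0045 + 0.0007 + 0.0001) ≈ 14.021 × 0.1974 ≈ 2.768 mcg/mL.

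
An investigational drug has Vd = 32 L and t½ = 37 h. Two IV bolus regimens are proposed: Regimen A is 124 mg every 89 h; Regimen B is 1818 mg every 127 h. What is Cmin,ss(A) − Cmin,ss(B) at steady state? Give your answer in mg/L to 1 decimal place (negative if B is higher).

Regimen A: f = (1/2)^(89/37) ≈ 0.1888; Cmin,ss = (124/32)·f/(1−f) ≈ 0.902 mg/L.
Regimen B: f = (1/2)^(127/37) ≈ 0.0926; Cmin,ss = (1818/32)·f/(1−f) ≈ 5.798 mg/L.
Difference ≈ 0.902 − 5.798 ≈ -4.896 mg/L.

-4.9 mg/L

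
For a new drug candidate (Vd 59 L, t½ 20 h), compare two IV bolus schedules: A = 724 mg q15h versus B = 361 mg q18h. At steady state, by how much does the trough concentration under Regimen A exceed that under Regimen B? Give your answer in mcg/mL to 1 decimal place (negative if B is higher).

10.9 mcg/mL

Regimen A: f = (1/2)^(15/20) ≈ 0.5946; Cmin,ss = (724/59)·f/(1−f) ≈ 17.998 mcg/mL.
Regimen B: f = (1/2)^(18/20) ≈ 0.5359; Cmin,ss = (361/59)·f/(1−f) ≈ 7.065 mcg/mL.
Difference ≈ 17.998 − 7.065 ≈ 10.933 mcg/mL.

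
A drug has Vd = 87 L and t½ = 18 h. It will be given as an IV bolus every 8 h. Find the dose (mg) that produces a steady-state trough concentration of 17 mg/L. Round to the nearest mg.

534 mg

τ/t½ = 8/18 ≈ 0.44444, so f = (1/2)^(8/18) ≈ 0.734867.
Cmin,ss = (D/Vd)·f/(1−f), so D = Cmin,ss·Vd·(1−f)/f.
D = 17 × 87 × (1−f)/f ≈ 17 × 87 × 0.36079 ≈ 533.61 mg.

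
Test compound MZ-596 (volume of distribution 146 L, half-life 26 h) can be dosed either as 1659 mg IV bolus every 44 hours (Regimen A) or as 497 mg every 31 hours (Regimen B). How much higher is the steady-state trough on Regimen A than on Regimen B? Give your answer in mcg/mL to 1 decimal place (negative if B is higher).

Regimen A: f = (1/2)^(44/26) ≈ 0.3094; Cmin,ss = (1659/146)·f/(1−f) ≈ 5.091 mcg/mL.
Regimen B: f = (1/2)^(31/26) ≈ 0.4376; Cmin,ss = (497/146)·f/(1−f) ≈ 2.649 mcg/mL.
Difference ≈ 5.091 − 2.649 ≈ 2.442 mcg/mL.

2.4 mcg/mL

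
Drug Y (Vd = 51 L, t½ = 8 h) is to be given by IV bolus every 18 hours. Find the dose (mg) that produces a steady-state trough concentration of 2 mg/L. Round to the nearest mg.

τ/t½ = 18/8 ≈ 2.25, so f = (1/2)^(18/8) ≈ 0.210224.
Cmin,ss = (D/Vd)·f/(1−f), so D = Cmin,ss·Vd·(1−f)/f.
D = 2 × 51 × (1−f)/f ≈ 2 × 51 × 3.75683 ≈ 383.20 mg.

383 mg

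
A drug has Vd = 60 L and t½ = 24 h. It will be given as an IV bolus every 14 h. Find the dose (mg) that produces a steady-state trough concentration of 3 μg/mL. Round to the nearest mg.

90 mg

τ/t½ = 14/24 ≈ 0.58333, so f = (1/2)^(14/24) ≈ 0.667420.
Cmin,ss = (D/Vd)·f/(1−f), so D = Cmin,ss·Vd·(1−f)/f.
D = 3 × 60 × (1−f)/f ≈ 3 × 60 × 0.49831 ≈ 89.70 mg.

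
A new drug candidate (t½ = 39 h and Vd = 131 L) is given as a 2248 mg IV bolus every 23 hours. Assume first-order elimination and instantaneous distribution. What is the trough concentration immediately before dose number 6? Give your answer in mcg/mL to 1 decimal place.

29.6 mcg/mL

f = (1/2)^(τ/t½) = (1/2)^(23/39) ≈ 0.6645.
C₀ = D/Vd = 2248/131 ≈ 17.160 mcg/mL.
Before the 6th dose, 5 doses have been given. Superposition: Cmin = C₀·(f + f² + … + f^5).
≈ 17.160 × (0.6645 + 0.4416 + 0.2934 + 0.1950 + 0.1296) ≈ 17.160 × 1.7241 ≈ 29.586 mcg/mL.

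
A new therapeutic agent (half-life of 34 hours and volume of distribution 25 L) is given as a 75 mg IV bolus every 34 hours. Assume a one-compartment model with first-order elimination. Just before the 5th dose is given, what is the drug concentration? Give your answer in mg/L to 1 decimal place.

f = (1/2)^(τ/t½) = (1/2)^(34/34) ≈ 0.5000.
C₀ = D/Vd = 75/25 ≈ 3.000 mg/L.
Before the 5th dose, 4 doses have been given. Superposition: Cmin = C₀·(f + f² + … + f^4).
≈ 3.000 × (0.5000 + 0.2500 + 0.1250 + 0.0625) ≈ 3.000 × 0.9375 ≈ 2.812 mg/L.

2.8 mg/L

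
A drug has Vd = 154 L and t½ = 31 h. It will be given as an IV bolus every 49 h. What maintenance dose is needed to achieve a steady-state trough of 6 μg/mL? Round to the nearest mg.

1840 mg

τ/t½ = 49/31 ≈ 1.5806, so f = (1/2)^(49/31) ≈ 0.334332.
Cmin,ss = (D/Vd)·f/(1−f), so D = Cmin,ss·Vd·(1−f)/f.
D = 6 × 154 × (1−f)/f ≈ 6 × 154 × 1.99104 ≈ 1839.72 mg.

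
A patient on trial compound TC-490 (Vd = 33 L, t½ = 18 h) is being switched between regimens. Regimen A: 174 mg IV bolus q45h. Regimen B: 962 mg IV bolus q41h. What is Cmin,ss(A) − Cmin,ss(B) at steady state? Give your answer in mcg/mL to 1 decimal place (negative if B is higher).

Regimen A: f = (1/2)^(45/18) ≈ 0.1768; Cmin,ss = (174/33)·f/(1−f) ≈ 1.132 mcg/mL.
Regimen B: f = (1/2)^(41/18) ≈ 0.2062; Cmin,ss = (962/33)·f/(1−f) ≈ 7.572 mcg/mL.
Difference ≈ 1.132 − 7.572 ≈ -6.440 mcg/mL.

-6.4 mcg/mL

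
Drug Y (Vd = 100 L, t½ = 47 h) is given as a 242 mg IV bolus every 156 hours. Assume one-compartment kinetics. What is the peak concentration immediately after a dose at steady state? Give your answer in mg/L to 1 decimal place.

τ/t½ = 156/47 ≈ 3.3191, so fraction remaining f = (1/2)^(156/47) ≈ 0.1002.
At steady state, accumulation factor R = 1/(1 − e^(−kτ)) ≈ 1.1114.
Each bolus raises the concentration by D/Vd = 242/100 ≈ 2.420 mg/L.
Steady-state peak Cmax,ss = C₀·R ≈ 2.420 × 1.1114 ≈ 2.690 mg/L.

2.7 mg/L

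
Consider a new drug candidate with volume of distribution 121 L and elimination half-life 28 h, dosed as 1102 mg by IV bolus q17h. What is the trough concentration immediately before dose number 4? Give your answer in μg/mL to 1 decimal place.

12.5 μg/mL

f = (1/2)^(τ/t½) = (1/2)^(17/28) ≈ 0.6565.
C₀ = D/Vd = 1102/121 ≈ 9.107 μg/mL.
Before the 4th dose, 3 doses have been given. Superposition: Cmin = C₀·(f + f² + … + f^3).
≈ 9.107 × (0.6565 + 0.4310 + 0.2829) ≈ 9.107 × 1.3704 ≈ 12.480 μg/mL.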